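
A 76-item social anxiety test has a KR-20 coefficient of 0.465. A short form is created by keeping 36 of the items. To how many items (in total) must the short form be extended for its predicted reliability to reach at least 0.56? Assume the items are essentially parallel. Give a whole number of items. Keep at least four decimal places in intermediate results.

112

Short-form reliability: n = 36/76 = 0.4737; r_36 = n·r/(1+(n−1)r) ≈ 0.2916
Length factor from the short form to reach 0.56: n' = 0.56(1 − 0.2916) / [0.2916(1 − 0.56)] ≈ 3.0919
Total items = 3.0919 × 36 = 111.31, rounded up to 112.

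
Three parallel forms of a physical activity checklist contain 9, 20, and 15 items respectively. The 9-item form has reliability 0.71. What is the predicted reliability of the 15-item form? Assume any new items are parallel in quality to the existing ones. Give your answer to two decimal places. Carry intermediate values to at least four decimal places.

0.80

The 20-item form is not needed; work directly from the 9-item form with n = 15/9 = 1.6667.
r_{15} = n·r / (1 + (n − 1)·r) = 1.1834 / 1.4734 ≈ 0.8032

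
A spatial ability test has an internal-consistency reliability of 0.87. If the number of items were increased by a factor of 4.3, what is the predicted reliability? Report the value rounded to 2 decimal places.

0.97

Spearman-Brown: r_new = n·r / (1 + (n − 1)·r)
r_new = 4.3·0.87 / [1 + (4.3 − 1)·0.87]
     = 3.7410 / 3.8710 = 0.9664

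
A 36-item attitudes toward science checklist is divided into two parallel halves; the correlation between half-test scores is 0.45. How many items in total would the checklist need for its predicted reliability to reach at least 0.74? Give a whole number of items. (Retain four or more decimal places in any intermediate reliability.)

Corrected full-test reliability: r_full = 2 × 0.45 / (1 + 0.45) ≈ 0.6207
Solve Spearman-Brown for n: n = 0.74(1 − 0.6207) / [0.6207(1 − 0.74)] = 1.7392
Required items = 1.7392 × 36 = 62.61, so 63 items.

63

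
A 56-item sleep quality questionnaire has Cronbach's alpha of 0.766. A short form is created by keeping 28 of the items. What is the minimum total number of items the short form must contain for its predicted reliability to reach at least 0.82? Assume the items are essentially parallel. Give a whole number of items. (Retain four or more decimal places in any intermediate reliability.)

78

Short-form reliability: n = 28/56 = 0.5000; r_28 = n·r/(1+(n−1)r) ≈ 0.6207
Then solve for n' with r_old = 0.6207, r_target = 0.82: n' = 0.82(1 − 0.6207)/[0.6207(1 − 0.82)] = 2.7838
Total items = 2.7838 × 28 = 77.95, rounded up to 78.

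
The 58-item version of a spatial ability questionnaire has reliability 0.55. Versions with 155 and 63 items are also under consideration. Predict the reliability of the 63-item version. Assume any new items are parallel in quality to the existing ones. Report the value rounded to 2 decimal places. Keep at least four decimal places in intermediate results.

0.57

The 155-item form is not needed; work directly from the 58-item form with n = 63/58 = 1.0862.
r_{63} = n·r / (1 + (n − 1)·r) = 0.5974 / 1.0474 ≈ 0.5704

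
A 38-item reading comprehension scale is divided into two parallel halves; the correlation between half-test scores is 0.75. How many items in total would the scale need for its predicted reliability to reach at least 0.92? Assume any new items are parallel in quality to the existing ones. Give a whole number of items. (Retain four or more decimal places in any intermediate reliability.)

Corrected full-test reliability: r_full = 2 × 0.75 / (1 + 0.75) ≈ 0.8571
Solve Spearman-Brown for n: n = 0.92(1 − 0.8571) / [0.8571(1 − 0.92)] = 1.9173
Required items = 1.9173 × 38 = 72.86, so 73 items.

73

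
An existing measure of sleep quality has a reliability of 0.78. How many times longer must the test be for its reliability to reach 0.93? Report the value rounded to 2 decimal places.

3.75

Invert Spearman-Brown to solve for n:
n = r_target (1 − r_old) / [ r_old (1 − r_target) ]
n = 0.93(1 − 0.78) / [0.78(1 − 0.93)]
n = 0.2046 / 0.0546 ≈ 3.7473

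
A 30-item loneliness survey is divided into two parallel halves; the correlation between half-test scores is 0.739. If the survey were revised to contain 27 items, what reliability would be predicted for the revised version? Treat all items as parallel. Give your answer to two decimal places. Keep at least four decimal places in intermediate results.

Spearman-Brown correction (n = 2): r_full = 2·0.739/(1 + 0.739) = 0.8499
Then adjust to 27 items: n = 27/30 = 0.9000
r_new = n·r_full / (1 + (n − 1)·r_full) = 0.7649 / 0.9150 ≈ 0.8360

0.84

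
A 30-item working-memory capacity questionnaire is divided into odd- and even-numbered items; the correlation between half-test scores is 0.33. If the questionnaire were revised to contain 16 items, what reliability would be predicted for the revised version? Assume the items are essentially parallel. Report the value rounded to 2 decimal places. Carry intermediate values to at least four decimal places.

0.34

Full-test reliability from the split-half r: r_full = 2(0.33)/(1 + 0.33) = 0.4962
Length factor from 30 to 16 items: n = 16/30 = 0.5333
r_new = n·r_full / (1 + (n − 1)·r_full) = 0.2646 / 0.7684 ≈ 0.3444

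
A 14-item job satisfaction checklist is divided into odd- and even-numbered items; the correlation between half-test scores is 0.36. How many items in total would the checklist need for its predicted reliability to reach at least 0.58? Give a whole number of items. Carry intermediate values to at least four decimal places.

18

Corrected full-test reliability: r_full = 2 × 0.36 / (1 + 0.36) ≈ 0.5294
Solve Spearman-Brown for n: n = 0.58(1 − 0.5294) / [0.5294(1 − 0.58)] = 1.2276
Required items = 1.2276 × 14 = 17.19, so 18 items.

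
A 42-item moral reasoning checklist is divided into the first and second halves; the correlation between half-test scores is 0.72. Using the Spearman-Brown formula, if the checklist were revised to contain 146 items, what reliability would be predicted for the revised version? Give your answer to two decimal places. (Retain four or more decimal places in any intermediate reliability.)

First correct the split-half correlation to full-test reliability: r_full = 2 × 0.72 / (1 + 0.72) ≈ 0.8372
Then adjust to 146 items: n = 146/42 = 3.4762
r_new = n·r_full / (1 + (n − 1)·r_full) = 2.9103 / 3.0731 ≈ 0.9470

0.95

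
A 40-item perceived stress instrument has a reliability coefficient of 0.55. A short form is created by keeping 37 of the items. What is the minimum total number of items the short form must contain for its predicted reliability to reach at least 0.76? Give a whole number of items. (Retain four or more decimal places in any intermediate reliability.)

First, r for the 37-item form: n = 37/40 = 0.9250, so r_37 = 0.9250·0.55/(1 + (0.9250 − 1)·0.55) = 0.5306
Length factor from the short form to reach 0.76: n' = 0.76(1 − 0.5306) / [0.5306(1 − 0.76)] ≈ 2.8014
Total items = 2.8014 × 37 = 103.65, rounded up to 104.

104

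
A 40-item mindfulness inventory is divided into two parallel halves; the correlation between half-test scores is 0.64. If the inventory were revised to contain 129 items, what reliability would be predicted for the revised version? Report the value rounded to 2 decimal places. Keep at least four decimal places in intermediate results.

Spearman-Brown correction (n = 2): r_full = 2·0.64/(1 + 0.64) = 0.7805
Then adjust to 129 items: n = 129/40 = 3.2250
r_new = n·r_full / (1 + (n − 1)·r_full) = 2.5171 / 2.7366 ≈ 0.9198

0.92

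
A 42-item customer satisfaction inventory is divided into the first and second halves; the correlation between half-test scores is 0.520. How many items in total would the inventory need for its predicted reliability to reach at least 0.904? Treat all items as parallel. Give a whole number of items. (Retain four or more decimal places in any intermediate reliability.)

Corrected full-test reliability: r_full = 2 × 0.520 / (1 + 0.520) ≈ 0.6842
Solve Spearman-Brown for n: n = 0.904(1 − 0.6842) / [0.6842(1 − 0.904)] = 4.3464
Items = 4.3464 × 42 ≈ 182.55 → 183

183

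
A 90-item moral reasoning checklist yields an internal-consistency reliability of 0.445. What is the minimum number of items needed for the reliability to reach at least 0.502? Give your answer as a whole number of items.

Invert Spearman-Brown to solve for n:
n = r*(1 − r) / [ r (1 − r*) ]
n = 0.502(1 − 0.445) / [0.445(1 − 0.502)]
n = 0.278610 / 0.221610 ≈ 1.2572
Items needed = n × 90 = 1.2572 × 90 ≈ 113.15 → round up to 114

114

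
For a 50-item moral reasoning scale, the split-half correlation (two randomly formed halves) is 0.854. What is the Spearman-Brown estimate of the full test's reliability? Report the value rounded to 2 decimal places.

r_full = 2(0.854) / (1 + 0.854)
r_full = 1.7080 / 1.8540 ≈ 0.9213

0.92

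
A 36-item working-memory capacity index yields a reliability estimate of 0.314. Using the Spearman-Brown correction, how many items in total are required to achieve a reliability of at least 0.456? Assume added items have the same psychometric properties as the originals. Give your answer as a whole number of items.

n = [0.456 × 0.686] / [0.314 × 0.544]
  = 0.312816 / 0.170816 = 1.8313
Items needed = n × 36 = 1.8313 × 36 ≈ 65.93 → round up to 66

66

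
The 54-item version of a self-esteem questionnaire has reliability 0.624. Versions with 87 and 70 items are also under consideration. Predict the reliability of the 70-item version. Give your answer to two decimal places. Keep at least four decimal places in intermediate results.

0.68

The 87-item form is not needed; work directly from the 54-item form with n = 70/54 = 1.2963.
r_{70} = n·r / (1 + (n − 1)·r) = 0.8089 / 1.1849 ≈ 0.6827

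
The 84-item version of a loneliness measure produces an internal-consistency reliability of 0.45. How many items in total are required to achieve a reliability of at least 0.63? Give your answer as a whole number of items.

175

Spearman-Brown solved for the length factor n:
n = r*(1 − r) / [ r (1 − r*) ]
n = 0.63 × (1 − 0.45) / [ 0.45 × (1 − 0.63) ]
  = 0.3465 / 0.1665 = 2.0811
2.0811 × 84 = 174.81 → 175 items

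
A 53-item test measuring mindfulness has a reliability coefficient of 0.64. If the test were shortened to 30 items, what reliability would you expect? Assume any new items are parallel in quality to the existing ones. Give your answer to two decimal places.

0.50

n = 30/53 = 0.566
Apply the Spearman-Brown prophecy formula, r' = nr / [1 + (n − 1)r]:
r_new = 0.566·0.64 / [1 + (0.566 − 1)·0.64]
r_new = 0.3622 / 0.7222 ≈ 0.5015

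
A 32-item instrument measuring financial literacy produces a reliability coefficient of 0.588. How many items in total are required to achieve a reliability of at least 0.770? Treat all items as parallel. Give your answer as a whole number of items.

76

n = [0.770 × 0.412] / [0.588 × 0.230]
n = 0.317240 / 0.135240 ≈ 2.3458
Items needed = n × 32 = 2.3458 × 32 ≈ 75.07 → round up to 76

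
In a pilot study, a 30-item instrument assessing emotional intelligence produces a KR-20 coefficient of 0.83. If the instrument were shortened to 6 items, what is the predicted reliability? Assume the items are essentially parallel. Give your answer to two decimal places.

0.49

Length ratio n = 6/30 = 0.2
Apply the Spearman-Brown prophecy formula, r' = nr / [1 + (n − 1)r]:
r_new = (0.2 × 0.83) / (1 + (0.2 − 1) × 0.83)
     = 0.1660 / 0.3360 = 0.4940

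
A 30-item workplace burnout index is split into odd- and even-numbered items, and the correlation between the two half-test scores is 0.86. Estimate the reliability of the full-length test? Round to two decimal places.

The full test is twice the length of either half (n = 2).
r_full = 2(0.86) / (1 + 0.86)
r_full = 1.7200 / 1.8600 ≈ 0.9247

0.92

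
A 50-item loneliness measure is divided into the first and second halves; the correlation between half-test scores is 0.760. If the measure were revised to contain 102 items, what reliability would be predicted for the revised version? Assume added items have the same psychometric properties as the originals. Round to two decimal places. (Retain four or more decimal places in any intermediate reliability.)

0.93

Full-test reliability from the split-half r: r_full = 2(0.760)/(1 + 0.760) = 0.8636
Length factor from 50 to 102 items: n = 102/50 = 2.0400
r_new = n·r_full / (1 + (n − 1)·r_full) = 1.7617 / 1.8981 ≈ 0.9281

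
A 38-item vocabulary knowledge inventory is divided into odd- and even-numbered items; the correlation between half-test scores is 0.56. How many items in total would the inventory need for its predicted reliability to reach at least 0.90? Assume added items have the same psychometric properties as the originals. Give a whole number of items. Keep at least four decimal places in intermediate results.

135

Corrected full-test reliability: r_full = 2 × 0.56 / (1 + 0.56) ≈ 0.7179
n = r_tgt(1 − r_full) / [r_full(1 − r_tgt)] = 0.90 × 0.2821 / (0.7179 × 0.10) ≈ 3.5366
Items = 3.5366 × 38 ≈ 134.39 → 135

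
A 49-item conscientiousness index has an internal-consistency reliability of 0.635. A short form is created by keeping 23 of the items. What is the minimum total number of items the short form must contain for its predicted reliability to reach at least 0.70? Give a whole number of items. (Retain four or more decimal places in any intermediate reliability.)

First, r for the 23-item form: n = 23/49 = 0.4694, so r_23 = 0.4694·0.635/(1 + (0.4694 − 1)·0.635) = 0.4495
Then solve for n' with r_old = 0.4495, r_target = 0.70: n' = 0.70(1 − 0.4495)/[0.4495(1 − 0.70)] = 2.8576
Items = 2.8576 × 23 ≈ 65.72 → 66

66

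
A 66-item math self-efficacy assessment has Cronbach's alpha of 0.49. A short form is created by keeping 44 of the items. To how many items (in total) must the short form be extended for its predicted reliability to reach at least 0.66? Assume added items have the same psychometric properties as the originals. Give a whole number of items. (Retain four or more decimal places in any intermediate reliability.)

Short-form reliability: n = 44/66 = 0.6667; r_44 = n·r/(1+(n−1)r) ≈ 0.3905
Length factor from the short form to reach 0.66: n' = 0.66(1 − 0.3905) / [0.3905(1 − 0.66)] ≈ 3.0298
Total items = 3.0298 × 44 = 133.31, rounded up to 134.

134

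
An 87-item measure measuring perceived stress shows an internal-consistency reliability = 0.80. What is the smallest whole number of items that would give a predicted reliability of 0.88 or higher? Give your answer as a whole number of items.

160

n = 0.88(1 − 0.80) / [0.80(1 − 0.88)]
n = 0.1760 / 0.0960 ≈ 1.8333
1.8333 × 87 = 159.50 → 160 items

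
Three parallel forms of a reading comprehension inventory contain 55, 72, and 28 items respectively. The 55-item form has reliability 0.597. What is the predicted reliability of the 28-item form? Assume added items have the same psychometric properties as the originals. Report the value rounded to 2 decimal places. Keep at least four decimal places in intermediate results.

0.43

The 72-item form is not needed; work directly from the 55-item form with n = 28/55 = 0.5091.
r_{28} = n·r / (1 + (n − 1)·r) = 0.3039 / 0.7069 ≈ 0.4299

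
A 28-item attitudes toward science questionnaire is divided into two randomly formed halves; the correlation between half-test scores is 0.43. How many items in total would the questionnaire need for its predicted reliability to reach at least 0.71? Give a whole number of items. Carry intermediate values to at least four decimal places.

46

Corrected full-test reliability: r_full = 2 × 0.43 / (1 + 0.43) ≈ 0.6014
Solve Spearman-Brown for n: n = 0.71(1 − 0.6014) / [0.6014(1 − 0.71)] = 1.6227
Items = 1.6227 × 28 ≈ 45.44 → 46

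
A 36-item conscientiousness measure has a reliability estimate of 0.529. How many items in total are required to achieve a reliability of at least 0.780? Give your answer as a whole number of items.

114

Spearman-Brown solved for the length factor n:
n = r_target (1 − r_old) / [ r_old (1 − r_target) ]
n = 0.780(1 − 0.529) / [0.529(1 − 0.780)]
n = 0.367380 / 0.116380 ≈ 3.1567
So the test needs 3.1567 × 36 ≈ 113.64 items; rounding up, 114.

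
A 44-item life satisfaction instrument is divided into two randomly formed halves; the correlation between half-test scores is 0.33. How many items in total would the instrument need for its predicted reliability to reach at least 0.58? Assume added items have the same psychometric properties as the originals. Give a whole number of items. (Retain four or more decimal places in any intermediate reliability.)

r_full = 2(0.33)/(1 + 0.33) = 0.4962
Solve Spearman-Brown for n: n = 0.58(1 − 0.4962) / [0.4962(1 − 0.58)] = 1.4021
Required items = 1.4021 × 44 = 61.69, so 62 items.

62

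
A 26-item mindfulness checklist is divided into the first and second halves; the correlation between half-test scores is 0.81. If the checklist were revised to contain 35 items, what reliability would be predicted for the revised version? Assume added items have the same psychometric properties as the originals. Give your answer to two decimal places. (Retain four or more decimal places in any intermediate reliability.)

First correct the split-half correlation to full-test reliability: r_full = 2 × 0.81 / (1 + 0.81) ≈ 0.8950
Then adjust to 35 items: n = 35/26 = 1.3462
r_new = n·r_full / (1 + (n − 1)·r_full) = 1.2048 / 1.3098 ≈ 0.9198

0.92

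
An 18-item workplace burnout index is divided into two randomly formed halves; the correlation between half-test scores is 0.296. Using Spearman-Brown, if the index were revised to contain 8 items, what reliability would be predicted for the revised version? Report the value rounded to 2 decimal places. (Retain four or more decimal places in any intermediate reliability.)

0.27

Full-test reliability from the split-half r: r_full = 2(0.296)/(1 + 0.296) = 0.4568
Length factor from 18 to 8 items: n = 8/18 = 0.4444
r_new = n·r_full / (1 + (n − 1)·r_full) = 0.2030 / 0.7462 ≈ 0.2720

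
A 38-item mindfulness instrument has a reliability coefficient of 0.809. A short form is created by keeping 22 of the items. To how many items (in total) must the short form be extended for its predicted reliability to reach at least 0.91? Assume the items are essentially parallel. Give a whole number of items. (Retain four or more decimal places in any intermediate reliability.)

91

First, r for the 22-item form: n = 22/38 = 0.5789, so r_22 = 0.5789·0.809/(1 + (0.5789 − 1)·0.809) = 0.7103
Length factor from the short form to reach 0.91: n' = 0.91(1 − 0.7103) / [0.7103(1 − 0.91)] ≈ 4.1239
Total items = 4.1239 × 22 = 90.73, rounded up to 91.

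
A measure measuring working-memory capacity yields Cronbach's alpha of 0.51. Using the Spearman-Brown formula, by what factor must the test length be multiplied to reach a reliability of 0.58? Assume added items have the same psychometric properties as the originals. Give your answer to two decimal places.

1.33

Invert Spearman-Brown to solve for n:
n = r_target (1 − r_old) / [ r_old (1 − r_target) ]
n = [0.58 × 0.49] / [0.51 × 0.42]
n = 0.2842 / 0.2142 ≈ 1.3268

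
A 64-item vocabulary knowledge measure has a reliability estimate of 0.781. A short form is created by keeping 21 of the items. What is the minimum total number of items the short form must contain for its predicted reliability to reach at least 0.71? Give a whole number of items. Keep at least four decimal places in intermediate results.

44

Short-form reliability: n = 21/64 = 0.3281; r_21 = n·r/(1+(n−1)r) ≈ 0.5392
Length factor from the short form to reach 0.71: n' = 0.71(1 − 0.5392) / [0.5392(1 − 0.71)] ≈ 2.0923
Items = 2.0923 × 21 ≈ 43.94 → 44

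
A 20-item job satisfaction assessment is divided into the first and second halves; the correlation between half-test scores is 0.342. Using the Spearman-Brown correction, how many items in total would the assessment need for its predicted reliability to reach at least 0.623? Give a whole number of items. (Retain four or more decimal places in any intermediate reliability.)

Corrected full-test reliability: r_full = 2 × 0.342 / (1 + 0.342) ≈ 0.5097
n = r_tgt(1 − r_full) / [r_full(1 − r_tgt)] = 0.623 × 0.4903 / (0.5097 × 0.377) ≈ 1.5896
Required items = 1.5896 × 20 = 31.79, so 32 items.

32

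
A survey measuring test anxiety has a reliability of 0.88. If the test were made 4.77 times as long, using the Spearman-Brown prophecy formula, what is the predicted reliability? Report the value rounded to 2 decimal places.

By Spearman-Brown, r_new = n r / (1 + (n − 1) r).
r_new = (4.77 × 0.88) / (1 + (4.77 − 1) × 0.88)
     = 4.1976 / 4.3176 = 0.9722

0.97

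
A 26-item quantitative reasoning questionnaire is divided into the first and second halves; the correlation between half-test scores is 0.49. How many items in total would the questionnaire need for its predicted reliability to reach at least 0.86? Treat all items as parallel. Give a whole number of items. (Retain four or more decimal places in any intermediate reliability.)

84

Corrected full-test reliability: r_full = 2 × 0.49 / (1 + 0.49) ≈ 0.6577
n = r_tgt(1 − r_full) / [r_full(1 − r_tgt)] = 0.86 × 0.3423 / (0.6577 × 0.14) ≈ 3.1971
Items = 3.1971 × 26 ≈ 83.12 → 84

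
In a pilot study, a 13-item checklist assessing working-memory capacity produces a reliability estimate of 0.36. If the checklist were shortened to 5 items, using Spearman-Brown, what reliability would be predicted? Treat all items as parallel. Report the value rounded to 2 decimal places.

The new length is 5/13 = 0.3846 times the old.
Spearman-Brown: r_new = n·r / (1 + (n − 1)·r)
r_new = (0.3846 × 0.36) / (1 + (0.3846 − 1) × 0.36)
     = 0.1385 / 0.7785 = 0.1779

0.18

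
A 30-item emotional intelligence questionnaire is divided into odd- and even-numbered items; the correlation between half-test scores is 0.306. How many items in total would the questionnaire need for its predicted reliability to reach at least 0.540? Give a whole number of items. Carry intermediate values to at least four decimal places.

r_full = 2(0.306)/(1 + 0.306) = 0.4686
Solve Spearman-Brown for n: n = 0.540(1 − 0.4686) / [0.4686(1 − 0.540)] = 1.3312
Required items = 1.3312 × 30 = 39.94, so 40 items.

40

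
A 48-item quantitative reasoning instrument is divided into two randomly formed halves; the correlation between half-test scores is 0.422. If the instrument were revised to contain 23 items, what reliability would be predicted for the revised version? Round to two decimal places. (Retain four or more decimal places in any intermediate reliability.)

Spearman-Brown correction (n = 2): r_full = 2·0.422/(1 + 0.422) = 0.5935
Length factor from 48 to 23 items: n = 23/48 = 0.4792
r_new = n·r_full / (1 + (n − 1)·r_full) = 0.2844 / 0.6909 ≈ 0.4116

0.41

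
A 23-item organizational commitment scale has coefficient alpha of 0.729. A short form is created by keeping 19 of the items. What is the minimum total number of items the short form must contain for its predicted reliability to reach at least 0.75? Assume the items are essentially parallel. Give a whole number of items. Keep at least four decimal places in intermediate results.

26

Short-form reliability: n = 19/23 = 0.8261; r_19 = n·r/(1+(n−1)r) ≈ 0.6897
Length factor from the short form to reach 0.75: n' = 0.75(1 − 0.6897) / [0.6897(1 − 0.75)] ≈ 1.3497
Items = 1.3497 × 19 ≈ 25.64 → 26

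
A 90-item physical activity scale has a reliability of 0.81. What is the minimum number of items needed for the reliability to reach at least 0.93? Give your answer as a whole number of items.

Invert Spearman-Brown to solve for n:
n = r*(1 − r) / [ r (1 − r*) ]
n = 0.93(1 − 0.81) / [0.81(1 − 0.93)]
n = 0.1767 / 0.0567 ≈ 3.1164
Items needed = n × 90 = 3.1164 × 90 ≈ 280.48 → round up to 281

281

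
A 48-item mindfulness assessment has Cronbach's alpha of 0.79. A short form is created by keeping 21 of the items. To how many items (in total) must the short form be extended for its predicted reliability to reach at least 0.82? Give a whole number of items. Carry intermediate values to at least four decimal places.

59

First, r for the 21-item form: n = 21/48 = 0.4375, so r_21 = 0.4375·0.79/(1 + (0.4375 − 1)·0.79) = 0.6220
Length factor from the short form to reach 0.82: n' = 0.82(1 − 0.6220) / [0.6220(1 − 0.82)] ≈ 2.7685
Items = 2.7685 × 21 ≈ 58.14 → 59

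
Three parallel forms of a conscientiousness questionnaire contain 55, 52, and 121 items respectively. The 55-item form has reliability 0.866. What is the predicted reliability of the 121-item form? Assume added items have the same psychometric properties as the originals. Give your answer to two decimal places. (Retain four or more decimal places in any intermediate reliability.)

The 52-item form is not needed; work directly from the 55-item form with n = 121/55 = 2.2000.
r_{121} = n·r / (1 + (n − 1)·r) = 1.9052 / 2.0392 ≈ 0.9343

0.93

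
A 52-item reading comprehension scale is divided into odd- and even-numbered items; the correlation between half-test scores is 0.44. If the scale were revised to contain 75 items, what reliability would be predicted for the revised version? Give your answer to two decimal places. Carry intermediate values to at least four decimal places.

0.69

First correct the split-half correlation to full-test reliability: r_full = 2 × 0.44 / (1 + 0.44) ≈ 0.6111
Then adjust to 75 items: n = 75/52 = 1.4423
r_new = n·r_full / (1 + (n − 1)·r_full) = 0.8814 / 1.2703 ≈ 0.6939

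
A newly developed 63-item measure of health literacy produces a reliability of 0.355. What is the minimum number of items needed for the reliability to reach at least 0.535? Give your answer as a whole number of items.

n = [0.535 × 0.645] / [0.355 × 0.465]
n = 0.345075 / 0.165075 ≈ 2.0904
2.0904 × 63 = 131.70 → 132 items

132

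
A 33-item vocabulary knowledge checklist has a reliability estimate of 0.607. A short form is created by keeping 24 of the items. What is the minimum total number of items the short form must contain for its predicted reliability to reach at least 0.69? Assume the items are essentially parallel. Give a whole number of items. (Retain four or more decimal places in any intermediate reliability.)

First, r for the 24-item form: n = 24/33 = 0.7273, so r_24 = 0.7273·0.607/(1 + (0.7273 − 1)·0.607) = 0.5290
Then solve for n' with r_old = 0.5290, r_target = 0.69: n' = 0.69(1 − 0.5290)/[0.5290(1 − 0.69)] = 1.9818
Items = 1.9818 × 24 ≈ 47.56 → 48

48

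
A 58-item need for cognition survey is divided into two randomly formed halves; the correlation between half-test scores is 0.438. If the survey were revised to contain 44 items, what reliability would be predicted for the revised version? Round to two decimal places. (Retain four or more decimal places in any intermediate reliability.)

0.54

Spearman-Brown correction (n = 2): r_full = 2·0.438/(1 + 0.438) = 0.6092
Length factor from 58 to 44 items: n = 44/58 = 0.7586
r_new = n·r_full / (1 + (n − 1)·r_full) = 0.4621 / 0.8529 ≈ 0.5418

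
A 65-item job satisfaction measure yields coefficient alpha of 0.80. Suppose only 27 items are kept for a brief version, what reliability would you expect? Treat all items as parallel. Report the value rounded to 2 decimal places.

0.62

Length ratio n = 27/65 = 0.4154
Apply the Spearman-Brown prophecy formula, r' = nr / [1 + (n − 1)r]:
r_new = 0.4154·0.80 / [1 + (0.4154 − 1)·0.80]
     = 0.3323 / 0.5323 = 0.6243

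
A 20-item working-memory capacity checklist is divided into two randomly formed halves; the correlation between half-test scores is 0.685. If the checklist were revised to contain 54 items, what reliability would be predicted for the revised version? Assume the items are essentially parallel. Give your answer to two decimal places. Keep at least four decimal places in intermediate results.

0.92

Full-test reliability from the split-half r: r_full = 2(0.685)/(1 + 0.685) = 0.8131
Length factor from 20 to 54 items: n = 54/20 = 2.7000
r_new = n·r_full / (1 + (n − 1)·r_full) = 2.1954 / 2.3823 ≈ 0.9215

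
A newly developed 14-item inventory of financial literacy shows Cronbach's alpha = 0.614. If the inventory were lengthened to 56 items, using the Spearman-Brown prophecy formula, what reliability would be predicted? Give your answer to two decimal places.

0.86

The new length is 56/14 = 4 times the old.
Spearman-Brown: r_new = n·r / (1 + (n − 1)·r)
r_new = 4·0.614 / [1 + (4 − 1)·0.614]
r_new = 2.4560 / 2.8420 ≈ 0.8642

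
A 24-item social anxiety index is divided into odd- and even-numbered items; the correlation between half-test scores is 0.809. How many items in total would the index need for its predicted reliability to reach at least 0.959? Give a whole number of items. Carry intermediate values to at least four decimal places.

Corrected full-test reliability: r_full = 2 × 0.809 / (1 + 0.809) ≈ 0.8944
n = r_tgt(1 − r_full) / [r_full(1 − r_tgt)] = 0.959 × 0.1056 / (0.8944 × 0.041) ≈ 2.7616
Required items = 2.7616 × 24 = 66.28, so 67 items.

67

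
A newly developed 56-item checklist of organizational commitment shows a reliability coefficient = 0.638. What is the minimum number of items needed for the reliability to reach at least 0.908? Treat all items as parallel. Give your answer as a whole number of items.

n = 0.908 × (1 − 0.638) / [ 0.638 × (1 − 0.908) ]
n = 0.328696 / 0.058696 ≈ 5.6000
5.6000 × 56 = 313.60 → 314 items

314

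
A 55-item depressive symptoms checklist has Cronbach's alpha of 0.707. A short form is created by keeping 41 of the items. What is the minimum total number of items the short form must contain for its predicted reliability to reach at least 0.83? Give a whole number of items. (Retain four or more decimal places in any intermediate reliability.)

Short-form reliability: n = 41/55 = 0.7455; r_41 = n·r/(1+(n−1)r) ≈ 0.6427
Length factor from the short form to reach 0.83: n' = 0.83(1 − 0.6427) / [0.6427(1 − 0.83)] ≈ 2.7143
Total items = 2.7143 × 41 = 111.29, rounded up to 112.

112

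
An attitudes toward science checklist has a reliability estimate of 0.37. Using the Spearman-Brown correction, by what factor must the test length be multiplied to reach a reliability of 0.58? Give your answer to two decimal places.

2.35

n = 0.58(1 − 0.37) / [0.37(1 − 0.58)]
n = 0.3654 / 0.1554 ≈ 2.3514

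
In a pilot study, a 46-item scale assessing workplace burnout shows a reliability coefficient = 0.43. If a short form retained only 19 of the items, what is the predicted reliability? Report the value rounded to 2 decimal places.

Length ratio n = 19/46 = 0.413
r_new = (0.413 × 0.43) / (1 + (0.413 − 1) × 0.43)
     = 0.1776 / 0.7476 = 0.2376

0.24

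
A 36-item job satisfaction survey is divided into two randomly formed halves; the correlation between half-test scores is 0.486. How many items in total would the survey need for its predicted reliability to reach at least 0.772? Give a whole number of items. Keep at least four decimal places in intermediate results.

Corrected full-test reliability: r_full = 2 × 0.486 / (1 + 0.486) ≈ 0.6541
n = r_tgt(1 − r_full) / [r_full(1 − r_tgt)] = 0.772 × 0.3459 / (0.6541 × 0.228) ≈ 1.7906
Required items = 1.7906 × 36 = 64.46, so 65 items.

65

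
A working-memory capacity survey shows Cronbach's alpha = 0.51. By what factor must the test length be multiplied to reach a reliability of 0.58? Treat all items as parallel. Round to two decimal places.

n = 0.58 × (1 − 0.51) / [ 0.51 × (1 − 0.58) ]
n = 0.2842 / 0.2142 ≈ 1.3268

1.33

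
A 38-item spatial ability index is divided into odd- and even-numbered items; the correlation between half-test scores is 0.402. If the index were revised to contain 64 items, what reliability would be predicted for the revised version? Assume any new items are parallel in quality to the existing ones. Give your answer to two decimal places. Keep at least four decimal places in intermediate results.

First correct the split-half correlation to full-test reliability: r_full = 2 × 0.402 / (1 + 0.402) ≈ 0.5735
Length factor from 38 to 64 items: n = 64/38 = 1.6842
r_new = n·r_full / (1 + (n − 1)·r_full) = 0.9659 / 1.3924 ≈ 0.6937

0.69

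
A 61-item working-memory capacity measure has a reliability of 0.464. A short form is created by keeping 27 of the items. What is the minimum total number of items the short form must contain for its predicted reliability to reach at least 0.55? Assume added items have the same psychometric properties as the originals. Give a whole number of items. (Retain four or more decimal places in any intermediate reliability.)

87

Short-form reliability: n = 27/61 = 0.4426; r_27 = n·r/(1+(n−1)r) ≈ 0.2770
Length factor from the short form to reach 0.55: n' = 0.55(1 − 0.2770) / [0.2770(1 − 0.55)] ≈ 3.1901
Total items = 3.1901 × 27 = 86.13, rounded up to 87.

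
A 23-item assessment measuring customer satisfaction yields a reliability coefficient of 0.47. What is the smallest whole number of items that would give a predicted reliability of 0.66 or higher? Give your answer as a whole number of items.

Invert Spearman-Brown to solve for n:
n = r_target (1 − r_old) / [ r_old (1 − r_target) ]
n = 0.66 × (1 − 0.47) / [ 0.47 × (1 − 0.66) ]
  = 0.3498 / 0.1598 = 2.1890
2.1890 × 23 = 50.35 → 51 items

51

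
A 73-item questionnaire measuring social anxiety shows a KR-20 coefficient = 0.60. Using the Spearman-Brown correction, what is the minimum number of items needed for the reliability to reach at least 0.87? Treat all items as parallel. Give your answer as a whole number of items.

326

Invert Spearman-Brown to solve for n:
n = r_target (1 − r_old) / [ r_old (1 − r_target) ]
n = 0.87(1 − 0.60) / [0.60(1 − 0.87)]
  = 0.3480 / 0.0780 = 4.4615
So the test needs 4.4615 × 73 ≈ 325.69 items; rounding up, 326.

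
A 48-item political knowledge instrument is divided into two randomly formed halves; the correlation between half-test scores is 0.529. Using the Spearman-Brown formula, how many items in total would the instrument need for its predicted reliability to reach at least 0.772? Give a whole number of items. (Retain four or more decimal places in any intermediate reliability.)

73

Corrected full-test reliability: r_full = 2 × 0.529 / (1 + 0.529) ≈ 0.6920
Solve Spearman-Brown for n: n = 0.772(1 − 0.6920) / [0.6920(1 − 0.772)] = 1.5070
Required items = 1.5070 × 48 = 72.34, so 73 items.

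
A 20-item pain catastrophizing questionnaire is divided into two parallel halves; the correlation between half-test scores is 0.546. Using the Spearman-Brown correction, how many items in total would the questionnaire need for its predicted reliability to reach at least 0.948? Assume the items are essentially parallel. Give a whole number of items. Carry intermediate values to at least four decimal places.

r_full = 2(0.546)/(1 + 0.546) = 0.7063
Solve Spearman-Brown for n: n = 0.948(1 − 0.7063) / [0.7063(1 − 0.948)] = 7.5809
Required items = 7.5809 × 20 = 151.62, so 152 items.

152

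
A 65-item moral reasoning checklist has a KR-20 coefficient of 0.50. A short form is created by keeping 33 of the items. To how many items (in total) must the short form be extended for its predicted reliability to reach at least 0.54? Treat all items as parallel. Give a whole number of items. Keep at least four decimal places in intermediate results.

77

First, r for the 33-item form: n = 33/65 = 0.5077, so r_33 = 0.5077·0.50/(1 + (0.5077 − 1)·0.50) = 0.3367
Then solve for n' with r_old = 0.3367, r_target = 0.54: n' = 0.54(1 − 0.3367)/[0.3367(1 − 0.54)] = 2.3126
Total items = 2.3126 × 33 = 76.32, rounded up to 77.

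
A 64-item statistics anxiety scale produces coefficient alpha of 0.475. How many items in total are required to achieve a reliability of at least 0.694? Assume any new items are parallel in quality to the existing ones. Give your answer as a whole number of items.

n = 0.694 × (1 − 0.475) / [ 0.475 × (1 − 0.694) ]
n = 0.364350 / 0.145350 ≈ 2.5067
Items needed = n × 64 = 2.5067 × 64 ≈ 160.43 → round up to 161

161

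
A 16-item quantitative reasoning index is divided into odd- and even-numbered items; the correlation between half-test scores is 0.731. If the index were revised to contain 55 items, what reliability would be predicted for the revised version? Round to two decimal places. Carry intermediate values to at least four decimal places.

Spearman-Brown correction (n = 2): r_full = 2·0.731/(1 + 0.731) = 0.8446
Length factor from 16 to 55 items: n = 55/16 = 3.4375
r_new = n·r_full / (1 + (n − 1)·r_full) = 2.9033 / 3.0587 ≈ 0.9492

0.95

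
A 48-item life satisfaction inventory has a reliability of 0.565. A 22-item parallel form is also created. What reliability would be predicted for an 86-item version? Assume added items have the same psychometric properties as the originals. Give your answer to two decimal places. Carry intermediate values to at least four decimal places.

0.70

Only the ratio of lengths matters: n = 86/48 = 1.7917
r_{86} = n·r / (1 + (n − 1)·r) = 1.0123 / 1.4473 ≈ 0.6994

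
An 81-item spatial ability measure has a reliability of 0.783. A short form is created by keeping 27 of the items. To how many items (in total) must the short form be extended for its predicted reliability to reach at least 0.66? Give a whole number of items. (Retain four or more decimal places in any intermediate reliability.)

44

Short-form reliability: n = 27/81 = 0.3333; r_27 = n·r/(1+(n−1)r) ≈ 0.5460
Then solve for n' with r_old = 0.5460, r_target = 0.66: n' = 0.66(1 − 0.5460)/[0.5460(1 − 0.66)] = 1.6141
Items = 1.6141 × 27 ≈ 43.58 → 44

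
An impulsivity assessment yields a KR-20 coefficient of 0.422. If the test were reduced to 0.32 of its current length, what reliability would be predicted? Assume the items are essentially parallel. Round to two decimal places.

0.19

Apply the Spearman-Brown prophecy formula, r' = nr / [1 + (n − 1)r]:
r_new = 0.32·0.422 / [1 + (0.32 − 1)·0.422]
r_new = 0.1350 / 0.7130 ≈ 0.1893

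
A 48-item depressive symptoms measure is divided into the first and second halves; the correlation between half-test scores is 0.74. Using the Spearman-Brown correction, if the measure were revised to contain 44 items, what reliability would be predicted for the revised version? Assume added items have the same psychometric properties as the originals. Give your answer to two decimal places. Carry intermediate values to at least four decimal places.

0.84

Spearman-Brown correction (n = 2): r_full = 2·0.74/(1 + 0.74) = 0.8506
Length factor from 48 to 44 items: n = 44/48 = 0.9167
r_new = n·r_full / (1 + (n − 1)·r_full) = 0.7797 / 0.9291 ≈ 0.8392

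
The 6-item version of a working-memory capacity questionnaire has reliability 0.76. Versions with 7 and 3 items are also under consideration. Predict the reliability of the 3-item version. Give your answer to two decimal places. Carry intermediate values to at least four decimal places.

0.61

Only the ratio of lengths matters: n = 3/6 = 0.5000
r_{3} = n·r / (1 + (n − 1)·r) = 0.3800 / 0.6200 ≈ 0.6129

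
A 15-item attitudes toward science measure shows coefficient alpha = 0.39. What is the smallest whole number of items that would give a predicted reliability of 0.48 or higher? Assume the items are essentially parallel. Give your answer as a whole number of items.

22

n = 0.48 × (1 − 0.39) / [ 0.39 × (1 − 0.48) ]
n = 0.2928 / 0.2028 ≈ 1.4438
Items needed = n × 15 = 1.4438 × 15 ≈ 21.66 → round up to 22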